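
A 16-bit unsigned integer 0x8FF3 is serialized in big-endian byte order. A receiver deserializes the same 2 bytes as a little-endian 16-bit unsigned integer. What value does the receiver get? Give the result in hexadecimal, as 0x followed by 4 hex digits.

0xF38F

Stored big-endian, the bytes at ascending addresses are 8F F3.
Read back as little-endian, the first byte is least significant, giving 0xF38F.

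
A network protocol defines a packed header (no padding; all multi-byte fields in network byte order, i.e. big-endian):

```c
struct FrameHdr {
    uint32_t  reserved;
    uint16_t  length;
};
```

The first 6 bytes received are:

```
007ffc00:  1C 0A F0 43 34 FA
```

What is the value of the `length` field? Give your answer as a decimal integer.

`length` follows `reserved` (4 bytes), so it starts at byte offset 4 and occupies 2 bytes.
Bytes at offsets 4..5: 34 FA.
Big-endian stores the most-significant byte at the lowest address.
The bytes are already most-significant first: 0x34FA.
0x34FA = 13562.

13562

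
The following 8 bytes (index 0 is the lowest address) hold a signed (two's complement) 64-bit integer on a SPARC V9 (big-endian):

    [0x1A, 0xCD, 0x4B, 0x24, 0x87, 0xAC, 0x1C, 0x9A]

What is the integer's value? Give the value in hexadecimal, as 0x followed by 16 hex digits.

In big-endian order the high byte comes first in memory.
The bytes are already most-significant first: 0x1ACD4B2487AC1C9A.

0x1ACD4B2487AC1C9A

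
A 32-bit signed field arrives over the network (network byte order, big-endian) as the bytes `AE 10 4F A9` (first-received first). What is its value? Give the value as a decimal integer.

Big-endian stores the most-significant byte at the lowest address.
The bytes are already most-significant first: 0xAE104FA9.
Top bit is set, so as a signed 32-bit value this is 0xAE104FA9 − 2^32 = -1374662743.

-1374662743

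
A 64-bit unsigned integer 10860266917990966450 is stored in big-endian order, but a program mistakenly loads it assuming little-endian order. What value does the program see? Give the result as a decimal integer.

12836604483486857110

10860266917990966450 in 64-bit hexadecimal is 0x96B76B38C4C724B2.
Stored big-endian, the bytes at ascending addresses are 96 B7 6B 38 C4 C7 24 B2.
Read back as little-endian, the first byte is least significant, giving 0xB224C7C4386BB796.
0xB224C7C4386BB796 = 12836604483486857110.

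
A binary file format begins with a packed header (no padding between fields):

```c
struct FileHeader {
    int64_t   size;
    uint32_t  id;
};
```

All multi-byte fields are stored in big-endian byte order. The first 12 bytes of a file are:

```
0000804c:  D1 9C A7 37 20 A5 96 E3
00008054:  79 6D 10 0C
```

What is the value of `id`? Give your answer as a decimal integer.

`id` follows `size` (8 bytes), so it starts at byte offset 8 and occupies 4 bytes.
Bytes at offsets 8..11: 79 6D 10 0C.
Big-endian: lowest address holds the most-significant byte.
The bytes are already most-significant first: 0x796D100C.
0x796D100C = 2037190668.

2037190668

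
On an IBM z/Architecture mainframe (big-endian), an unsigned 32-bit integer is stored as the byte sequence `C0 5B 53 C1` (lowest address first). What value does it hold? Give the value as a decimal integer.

Big-endian stores the most-significant byte at the lowest address.
The bytes are already most-significant first: 0xC05B53C1.
0xC05B53C1 = 3227210689.

3227210689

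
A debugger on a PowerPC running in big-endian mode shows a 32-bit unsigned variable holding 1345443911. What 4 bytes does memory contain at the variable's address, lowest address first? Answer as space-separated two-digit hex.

50 31 D8 47

1345443911 in hexadecimal, padded to 32 bits, is 0x5031D847.
Split into bytes (most-significant first): 50 31 D8 47.
In big-endian order the high byte comes first in memory.
So the memory order matches the most-significant-first order: 50 31 D8 47.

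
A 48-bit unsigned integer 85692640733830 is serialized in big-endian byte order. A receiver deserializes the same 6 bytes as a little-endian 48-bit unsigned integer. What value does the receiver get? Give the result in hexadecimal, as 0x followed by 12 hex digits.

0x862A69DFEF4D

85692640733830 in 48-bit hexadecimal is 0x4DEFDF692A86.
Stored big-endian, the bytes at ascending addresses are 4D EF DF 69 2A 86.
Read back as little-endian, the first byte is least significant, giving 0x862A69DFEF4D.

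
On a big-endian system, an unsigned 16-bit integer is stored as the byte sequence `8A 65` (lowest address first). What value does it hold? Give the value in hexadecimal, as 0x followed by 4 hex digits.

0x8A65

Big-endian stores the most-significant byte at the lowest address.
The bytes are already most-significant first: 0x8A65.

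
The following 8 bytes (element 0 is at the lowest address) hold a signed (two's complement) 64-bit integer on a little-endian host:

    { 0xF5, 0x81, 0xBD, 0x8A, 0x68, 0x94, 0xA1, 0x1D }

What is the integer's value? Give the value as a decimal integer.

2135150875075510773

Little-endian: lowest address holds the least-significant byte.
Reassemble most-significant byte first: 1D A1 94 68 8A BD 81 F5 → 0x1DA194688ABD81F5.
0x1DA194688ABD81F5 = 2135150875075510773.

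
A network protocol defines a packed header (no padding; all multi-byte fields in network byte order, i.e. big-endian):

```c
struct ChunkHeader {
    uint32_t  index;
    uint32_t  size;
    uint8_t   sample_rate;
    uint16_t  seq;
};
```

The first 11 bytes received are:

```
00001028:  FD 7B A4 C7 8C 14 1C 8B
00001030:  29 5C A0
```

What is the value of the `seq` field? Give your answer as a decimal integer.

`seq` follows `index` (4 B), `size` (4 B), `sample_rate` (1 B), so it starts at offset 4 + 4 + 1 = 9 and occupies 2 bytes.
Bytes at offsets 9..10: 5C A0.
Big-endian stores the most-significant byte at the lowest address.
The bytes are already most-significant first: 0x5CA0.
0x5CA0 = 23712.

23712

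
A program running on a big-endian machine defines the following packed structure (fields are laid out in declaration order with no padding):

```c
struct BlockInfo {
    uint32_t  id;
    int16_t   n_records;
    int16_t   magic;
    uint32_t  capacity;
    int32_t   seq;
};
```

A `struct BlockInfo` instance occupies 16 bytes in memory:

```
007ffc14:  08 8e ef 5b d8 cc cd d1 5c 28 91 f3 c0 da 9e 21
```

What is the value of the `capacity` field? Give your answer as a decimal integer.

`capacity` follows `id` (4 B), `n_records` (2 B), `magic` (2 B), so it starts at offset 4 + 2 + 2 = 8 and occupies 4 bytes.
Bytes at offsets 8..11: 5C 28 91 F3.
Big-endian stores the most-significant byte at the lowest address.
The bytes are already most-significant first: 0x5C2891F3.
0x5C2891F3 = 1546162675.

1546162675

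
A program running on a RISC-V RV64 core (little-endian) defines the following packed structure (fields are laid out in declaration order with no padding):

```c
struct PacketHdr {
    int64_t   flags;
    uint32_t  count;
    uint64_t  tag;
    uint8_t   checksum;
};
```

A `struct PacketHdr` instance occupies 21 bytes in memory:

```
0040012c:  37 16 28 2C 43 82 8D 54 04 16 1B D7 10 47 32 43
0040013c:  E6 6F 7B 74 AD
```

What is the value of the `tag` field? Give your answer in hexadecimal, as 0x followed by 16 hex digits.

`tag` follows `flags` (8 B), `count` (4 B), so it starts at offset 8 + 4 = 12 and occupies 8 bytes.
Bytes at offsets 12..19: 10 47 32 43 E6 6F 7B 74.
Little-endian: lowest address holds the least-significant byte.
Reassemble most-significant byte first: 74 7B 6F E6 43 32 47 10 → 0x747B6FE643324710.

0x747B6FE643324710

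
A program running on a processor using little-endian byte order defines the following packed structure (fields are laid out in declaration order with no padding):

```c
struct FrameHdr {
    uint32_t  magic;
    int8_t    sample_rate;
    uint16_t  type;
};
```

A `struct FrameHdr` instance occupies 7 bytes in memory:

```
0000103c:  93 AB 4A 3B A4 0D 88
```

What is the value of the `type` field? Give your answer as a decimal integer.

34829

`type` follows `magic` (4 B), `sample_rate` (1 B), so it starts at offset 4 + 1 = 5 and occupies 2 bytes.
Bytes at offsets 5..6: 0D 88.
Little-endian stores the least-significant byte at the lowest address.
Reassemble most-significant byte first: 88 0D → 0x880D.
0x880D = 34829.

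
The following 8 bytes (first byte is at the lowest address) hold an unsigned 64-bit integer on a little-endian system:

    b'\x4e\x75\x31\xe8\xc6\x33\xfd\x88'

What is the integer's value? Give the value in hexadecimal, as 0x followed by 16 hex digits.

In little-endian order the low byte comes first in memory.
Reassemble most-significant byte first: 88 FD 33 C6 E8 31 75 4E → 0x88FD33C6E831754E.

0x88FD33C6E831754E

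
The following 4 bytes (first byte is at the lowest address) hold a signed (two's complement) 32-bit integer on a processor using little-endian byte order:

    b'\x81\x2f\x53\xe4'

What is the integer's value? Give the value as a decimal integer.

-464310399

In little-endian order the low byte comes first in memory.
Reassemble most-significant byte first: E4 53 2F 81 → 0xE4532F81.
Top bit is set, so as a signed 32-bit value this is 0xE4532F81 − 2^32 = -464310399.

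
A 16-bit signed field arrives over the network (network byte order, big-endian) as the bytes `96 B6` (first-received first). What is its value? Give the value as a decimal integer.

-26954

Big-endian: lowest address holds the most-significant byte.
The bytes are already most-significant first: 0x96B6.
Top bit is set, so as a signed 16-bit value this is 0x96B6 − 2^16 = -26954.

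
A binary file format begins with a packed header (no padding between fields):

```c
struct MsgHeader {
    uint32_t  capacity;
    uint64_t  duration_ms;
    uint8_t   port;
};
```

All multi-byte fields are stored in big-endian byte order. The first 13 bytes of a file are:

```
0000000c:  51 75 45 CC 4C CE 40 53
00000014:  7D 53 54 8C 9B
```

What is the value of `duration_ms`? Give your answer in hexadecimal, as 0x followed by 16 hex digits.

0x4CCE40537D53548C

`duration_ms` follows `capacity` (4 bytes), so it starts at byte offset 4 and occupies 8 bytes.
Bytes at offsets 4..11: 4C CE 40 53 7D 53 54 8C.
In big-endian order the high byte comes first in memory.
The bytes are already most-significant first: 0x4CCE40537D53548C.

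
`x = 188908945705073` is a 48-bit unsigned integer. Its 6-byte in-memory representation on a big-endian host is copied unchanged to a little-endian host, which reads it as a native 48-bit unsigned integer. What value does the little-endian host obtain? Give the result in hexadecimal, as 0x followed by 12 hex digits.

0x71889ACACFAB

188908945705073 in 48-bit hexadecimal is 0xABCFCA9A8871.
Stored big-endian, the bytes at ascending addresses are AB CF CA 9A 88 71.
Read back as little-endian, the first byte is least significant, giving 0x71889ACACFAB.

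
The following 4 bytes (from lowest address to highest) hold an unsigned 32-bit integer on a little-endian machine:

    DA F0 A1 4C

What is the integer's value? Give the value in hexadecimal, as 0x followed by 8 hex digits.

Little-endian stores the least-significant byte at the lowest address.
Reassemble most-significant byte first: 4C A1 F0 DA → 0x4CA1F0DA.

0x4CA1F0DA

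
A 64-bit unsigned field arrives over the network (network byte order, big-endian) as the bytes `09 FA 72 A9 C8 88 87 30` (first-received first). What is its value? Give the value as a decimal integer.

Big-endian: lowest address holds the most-significant byte.
The bytes are already most-significant first: 0x09FA72A9C8888730.
0x09FA72A9C8888730 = 719013164058445616.

719013164058445616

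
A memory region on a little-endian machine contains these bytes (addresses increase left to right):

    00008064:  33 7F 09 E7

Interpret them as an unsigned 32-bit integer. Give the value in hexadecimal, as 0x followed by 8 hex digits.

In little-endian order the low byte comes first in memory.
Reassemble most-significant byte first: E7 09 7F 33 → 0xE7097F33.

0xE7097F33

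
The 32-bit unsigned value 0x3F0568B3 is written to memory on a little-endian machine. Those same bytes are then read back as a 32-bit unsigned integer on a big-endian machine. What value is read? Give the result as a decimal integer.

Stored little-endian, the bytes at ascending addresses are B3 68 05 3F.
Read back as big-endian, the last byte is least significant, giving 0xB368053F.
0xB368053F = 3009938751.

3009938751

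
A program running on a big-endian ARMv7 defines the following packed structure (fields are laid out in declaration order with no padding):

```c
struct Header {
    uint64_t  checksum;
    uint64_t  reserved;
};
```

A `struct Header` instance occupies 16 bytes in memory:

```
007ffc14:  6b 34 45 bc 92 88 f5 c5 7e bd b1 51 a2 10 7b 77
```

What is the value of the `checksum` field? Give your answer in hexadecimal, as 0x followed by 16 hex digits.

`checksum` is the first field, at byte offset 0, occupying 8 bytes.
Bytes at offsets 0..7: 6B 34 45 BC 92 88 F5 C5.
Big-endian stores the most-significant byte at the lowest address.
The bytes are already most-significant first: 0x6B3445BC9288F5C5.

0x6B3445BC9288F5C5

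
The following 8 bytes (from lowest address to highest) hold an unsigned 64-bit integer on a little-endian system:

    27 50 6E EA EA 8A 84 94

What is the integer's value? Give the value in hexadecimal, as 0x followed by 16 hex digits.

Little-endian stores the least-significant byte at the lowest address.
Reassemble most-significant byte first: 94 84 8A EA EA 6E 50 27 → 0x94848AEAEA6E5027.

0x94848AEAEA6E5027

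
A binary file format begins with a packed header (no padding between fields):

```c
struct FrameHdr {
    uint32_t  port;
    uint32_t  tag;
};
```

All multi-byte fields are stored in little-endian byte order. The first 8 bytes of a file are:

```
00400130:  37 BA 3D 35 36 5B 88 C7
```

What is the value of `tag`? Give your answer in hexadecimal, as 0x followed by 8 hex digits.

0xC7885B36

`tag` follows `port` (4 bytes), so it starts at byte offset 4 and occupies 4 bytes.
Bytes at offsets 4..7: 36 5B 88 C7.
Little-endian: lowest address holds the least-significant byte.
Reassemble most-significant byte first: C7 88 5B 36 → 0xC7885B36.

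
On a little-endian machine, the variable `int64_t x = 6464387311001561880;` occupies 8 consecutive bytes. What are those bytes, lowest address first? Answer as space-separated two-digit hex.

6464387311001561880 in hexadecimal, padded to 64 bits, is 0x59B61E0272CA6B18.
Split into bytes (most-significant first): 59 B6 1E 02 72 CA 6B 18.
In little-endian order the low byte comes first in memory.
So at ascending addresses the bytes are 18 6B CA 72 02 1E B6 59.

18 6B CA 72 02 1E B6 59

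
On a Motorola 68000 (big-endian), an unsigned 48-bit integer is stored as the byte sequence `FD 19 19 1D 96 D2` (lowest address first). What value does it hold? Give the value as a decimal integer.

In big-endian order the high byte comes first in memory.
The bytes are already most-significant first: 0xFD19191D96D2.
0xFD19191D96D2 = 278284237379282.

278284237379282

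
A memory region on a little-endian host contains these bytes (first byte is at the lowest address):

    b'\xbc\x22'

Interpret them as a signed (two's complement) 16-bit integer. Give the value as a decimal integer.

8892

In little-endian order the low byte comes first in memory.
Reassemble most-significant byte first: 22 BC → 0x22BC.
0x22BC = 8892.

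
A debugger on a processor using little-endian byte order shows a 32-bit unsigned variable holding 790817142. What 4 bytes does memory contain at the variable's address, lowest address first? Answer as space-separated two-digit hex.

76 E9 22 2F

790817142 in hexadecimal, padded to 32 bits, is 0x2F22E976.
Split into bytes (most-significant first): 2F 22 E9 76.
Little-endian stores the least-significant byte at the lowest address.
So at ascending addresses the bytes are 76 E9 22 2F.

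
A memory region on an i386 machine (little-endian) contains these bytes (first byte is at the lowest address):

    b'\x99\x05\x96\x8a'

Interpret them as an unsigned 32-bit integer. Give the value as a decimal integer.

In little-endian order the low byte comes first in memory.
Reassemble most-significant byte first: 8A 96 05 99 → 0x8A960599.
0x8A960599 = 2325087641.

2325087641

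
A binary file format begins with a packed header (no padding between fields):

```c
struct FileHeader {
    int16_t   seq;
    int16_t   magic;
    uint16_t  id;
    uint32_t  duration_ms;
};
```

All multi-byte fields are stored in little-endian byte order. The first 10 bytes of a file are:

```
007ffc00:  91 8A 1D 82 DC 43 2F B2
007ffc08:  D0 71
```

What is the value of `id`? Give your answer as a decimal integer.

17372

`id` follows `seq` (2 B), `magic` (2 B), so it starts at offset 2 + 2 = 4 and occupies 2 bytes.
Bytes at offsets 4..5: DC 43.
Little-endian stores the least-significant byte at the lowest address.
Reassemble most-significant byte first: 43 DC → 0x43DC.
0x43DC = 17372.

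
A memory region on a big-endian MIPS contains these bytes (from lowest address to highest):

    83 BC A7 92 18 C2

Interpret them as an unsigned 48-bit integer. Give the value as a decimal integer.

Big-endian: lowest address holds the most-significant byte.
The bytes are already most-significant first: 0x83BCA79218C2.
0x83BCA79218C2 = 144846288459970.

144846288459970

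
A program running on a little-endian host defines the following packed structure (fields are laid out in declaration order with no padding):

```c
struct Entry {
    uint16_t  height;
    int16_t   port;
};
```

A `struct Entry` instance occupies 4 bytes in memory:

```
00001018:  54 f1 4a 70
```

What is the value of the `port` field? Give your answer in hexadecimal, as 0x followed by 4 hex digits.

`port` follows `height` (2 bytes), so it starts at byte offset 2 and occupies 2 bytes.
Bytes at offsets 2..3: 4A 70.
In little-endian order the low byte comes first in memory.
Reassemble most-significant byte first: 70 4A → 0x704A.

0x704A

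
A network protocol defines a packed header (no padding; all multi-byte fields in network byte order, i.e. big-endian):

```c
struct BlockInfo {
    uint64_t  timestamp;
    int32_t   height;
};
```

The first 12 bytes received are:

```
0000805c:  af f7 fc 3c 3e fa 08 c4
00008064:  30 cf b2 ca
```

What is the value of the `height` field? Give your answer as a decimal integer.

818918090

`height` follows `timestamp` (8 bytes), so it starts at byte offset 8 and occupies 4 bytes.
Bytes at offsets 8..11: 30 CF B2 CA.
Big-endian: lowest address holds the most-significant byte.
The bytes are already most-significant first: 0x30CFB2CA.
0x30CFB2CA = 818918090.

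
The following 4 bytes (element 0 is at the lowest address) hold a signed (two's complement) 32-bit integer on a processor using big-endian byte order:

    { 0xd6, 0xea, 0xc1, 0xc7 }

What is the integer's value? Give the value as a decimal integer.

Big-endian: lowest address holds the most-significant byte.
The bytes are already most-significant first: 0xD6EAC1C7.
Top bit is set, so as a signed 32-bit value this is 0xD6EAC1C7 − 2^32 = -689258041.

-689258041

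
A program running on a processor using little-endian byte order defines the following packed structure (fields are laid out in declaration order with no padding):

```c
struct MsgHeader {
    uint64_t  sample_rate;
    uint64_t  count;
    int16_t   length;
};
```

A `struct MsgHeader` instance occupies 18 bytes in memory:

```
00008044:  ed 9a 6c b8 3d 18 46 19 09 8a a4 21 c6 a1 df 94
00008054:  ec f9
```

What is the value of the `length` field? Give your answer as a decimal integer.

`length` follows `sample_rate` (8 B), `count` (8 B), so it starts at offset 8 + 8 = 16 and occupies 2 bytes.
Bytes at offsets 16..17: EC F9.
In little-endian order the low byte comes first in memory.
Reassemble most-significant byte first: F9 EC → 0xF9EC.
Top bit is set, so as a signed 16-bit value this is 0xF9EC − 2^16 = -1556.

-1556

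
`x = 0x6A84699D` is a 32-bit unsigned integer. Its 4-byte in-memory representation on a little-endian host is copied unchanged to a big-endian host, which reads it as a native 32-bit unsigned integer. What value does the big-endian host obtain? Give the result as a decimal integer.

2640938090

Stored little-endian, the bytes at ascending addresses are 9D 69 84 6A.
Read back as big-endian, the last byte is least significant, giving 0x9D69846A.
0x9D69846A = 2640938090.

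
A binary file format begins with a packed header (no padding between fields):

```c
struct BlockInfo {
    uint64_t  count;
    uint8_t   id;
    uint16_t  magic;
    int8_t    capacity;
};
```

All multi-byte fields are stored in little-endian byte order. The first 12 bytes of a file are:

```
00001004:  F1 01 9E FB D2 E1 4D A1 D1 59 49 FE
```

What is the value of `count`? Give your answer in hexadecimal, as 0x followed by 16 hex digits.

`count` is the first field, at byte offset 0, occupying 8 bytes.
Bytes at offsets 0..7: F1 01 9E FB D2 E1 4D A1.
Little-endian stores the least-significant byte at the lowest address.
Reassemble most-significant byte first: A1 4D E1 D2 FB 9E 01 F1 → 0xA14DE1D2FB9E01F1.

0xA14DE1D2FB9E01F1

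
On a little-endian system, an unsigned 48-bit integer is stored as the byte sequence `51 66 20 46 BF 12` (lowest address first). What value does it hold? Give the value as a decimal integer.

20612724581969

Little-endian: lowest address holds the least-significant byte.
Reassemble most-significant byte first: 12 BF 46 20 66 51 → 0x12BF46206651.
0x12BF46206651 = 20612724581969.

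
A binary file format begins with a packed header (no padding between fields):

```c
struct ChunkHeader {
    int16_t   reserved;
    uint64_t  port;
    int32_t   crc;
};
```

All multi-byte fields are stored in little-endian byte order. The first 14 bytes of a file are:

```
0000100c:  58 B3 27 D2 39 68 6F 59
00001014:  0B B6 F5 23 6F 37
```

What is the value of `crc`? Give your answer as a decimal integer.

930030581

`crc` follows `reserved` (2 B), `port` (8 B), so it starts at offset 2 + 8 = 10 and occupies 4 bytes.
Bytes at offsets 10..13: F5 23 6F 37.
In little-endian order the low byte comes first in memory.
Reassemble most-significant byte first: 37 6F 23 F5 → 0x376F23F5.
0x376F23F5 = 930030581.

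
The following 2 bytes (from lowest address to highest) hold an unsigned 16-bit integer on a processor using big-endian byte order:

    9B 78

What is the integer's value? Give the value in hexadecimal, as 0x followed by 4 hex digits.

0x9B78

Big-endian stores the most-significant byte at the lowest address.
The bytes are already most-significant first: 0x9B78.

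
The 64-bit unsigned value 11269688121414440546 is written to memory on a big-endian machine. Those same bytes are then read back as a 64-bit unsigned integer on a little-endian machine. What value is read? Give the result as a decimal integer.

11269688121414440546 in 64-bit hexadecimal is 0x9C65F9A31658D662.
Stored big-endian, the bytes at ascending addresses are 9C 65 F9 A3 16 58 D6 62.
Read back as little-endian, the first byte is least significant, giving 0x62D65816A3F9659C.
0x62D65816A3F9659C = 7121976714996573596.

7121976714996573596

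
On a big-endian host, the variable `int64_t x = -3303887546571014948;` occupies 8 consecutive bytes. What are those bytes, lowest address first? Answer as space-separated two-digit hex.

Two's complement of -3303887546571014948 in 64 bits: 3303887546571014948 = 0x2DD9C4380733C324; invert → 0xD2263BC7F8CC3CDB; add 1 → 0xD2263BC7F8CC3CDC.
Split into bytes (most-significant first): D2 26 3B C7 F8 CC 3C DC.
Big-endian: lowest address holds the most-significant byte.
So the memory order matches the most-significant-first order: D2 26 3B C7 F8 CC 3C DC.

D2 26 3B C7 F8 CC 3C DC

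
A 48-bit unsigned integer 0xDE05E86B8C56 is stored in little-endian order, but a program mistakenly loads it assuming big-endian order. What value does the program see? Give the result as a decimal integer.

95161105778142

Stored little-endian, the bytes at ascending addresses are 56 8C 6B E8 05 DE.
Read back as big-endian, the last byte is least significant, giving 0x568C6BE805DE.
0x568C6BE805DE = 95161105778142.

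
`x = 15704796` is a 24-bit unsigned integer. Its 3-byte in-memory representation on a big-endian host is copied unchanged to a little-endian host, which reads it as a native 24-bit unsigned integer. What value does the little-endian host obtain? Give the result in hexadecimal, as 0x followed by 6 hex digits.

0xDCA2EF

15704796 in 24-bit hexadecimal is 0xEFA2DC.
Stored big-endian, the bytes at ascending addresses are EF A2 DC.
Read back as little-endian, the first byte is least significant, giving 0xDCA2EF.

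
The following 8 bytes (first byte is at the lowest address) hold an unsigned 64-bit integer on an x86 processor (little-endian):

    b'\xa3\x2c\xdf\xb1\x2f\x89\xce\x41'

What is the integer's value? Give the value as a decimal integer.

4741878295608372387

In little-endian order the low byte comes first in memory.
Reassemble most-significant byte first: 41 CE 89 2F B1 DF 2C A3 → 0x41CE892FB1DF2CA3.
0x41CE892FB1DF2CA3 = 4741878295608372387.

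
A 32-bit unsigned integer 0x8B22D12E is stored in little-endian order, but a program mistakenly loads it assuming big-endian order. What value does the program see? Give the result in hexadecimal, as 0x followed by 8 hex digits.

0x2ED1228B

Stored little-endian, the bytes at ascending addresses are 2E D1 22 8B.
Read back as big-endian, the last byte is least significant, giving 0x2ED1228B.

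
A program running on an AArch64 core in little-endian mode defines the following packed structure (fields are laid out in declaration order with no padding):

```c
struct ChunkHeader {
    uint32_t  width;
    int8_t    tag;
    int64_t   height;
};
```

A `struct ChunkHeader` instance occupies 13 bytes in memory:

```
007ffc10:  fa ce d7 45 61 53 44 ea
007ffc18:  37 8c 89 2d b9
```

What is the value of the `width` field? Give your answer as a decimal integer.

1171771130

`width` is the first field, at byte offset 0, occupying 4 bytes.
Bytes at offsets 0..3: FA CE D7 45.
In little-endian order the low byte comes first in memory.
Reassemble most-significant byte first: 45 D7 CE FA → 0x45D7CEFA.
0x45D7CEFA = 1171771130.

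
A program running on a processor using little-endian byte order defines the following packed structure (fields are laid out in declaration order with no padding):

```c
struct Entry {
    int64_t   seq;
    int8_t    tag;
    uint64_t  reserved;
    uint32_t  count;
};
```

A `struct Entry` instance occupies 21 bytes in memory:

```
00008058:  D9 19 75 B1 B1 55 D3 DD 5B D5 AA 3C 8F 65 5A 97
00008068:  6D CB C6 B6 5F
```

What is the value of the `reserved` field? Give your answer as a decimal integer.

`reserved` follows `seq` (8 B), `tag` (1 B), so it starts at offset 8 + 1 = 9 and occupies 8 bytes.
Bytes at offsets 9..16: D5 AA 3C 8F 65 5A 97 6D.
In little-endian order the low byte comes first in memory.
Reassemble most-significant byte first: 6D 97 5A 65 8F 3C AA D5 → 0x6D975A658F3CAAD5.
0x6D975A658F3CAAD5 = 7896879863858768597.

7896879863858768597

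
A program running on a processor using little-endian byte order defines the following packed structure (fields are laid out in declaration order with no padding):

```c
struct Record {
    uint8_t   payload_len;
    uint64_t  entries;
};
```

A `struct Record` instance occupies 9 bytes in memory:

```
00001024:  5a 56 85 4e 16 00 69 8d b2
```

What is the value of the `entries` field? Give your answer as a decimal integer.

`entries` follows `payload_len` (1 byte), so it starts at byte offset 1 and occupies 8 bytes.
Bytes at offsets 1..8: 56 85 4E 16 00 69 8D B2.
Little-endian stores the least-significant byte at the lowest address.
Reassemble most-significant byte first: B2 8D 69 00 16 4E 85 56 → 0xB28D6900164E8556.
0xB28D6900164E8556 = 12866055159562536278.

12866055159562536278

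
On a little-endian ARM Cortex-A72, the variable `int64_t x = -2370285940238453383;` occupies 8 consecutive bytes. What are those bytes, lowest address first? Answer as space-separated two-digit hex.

Two's complement of -2370285940238453383 in 64 bits: 2370285940238453383 = 0x20E4F2811C040A87; invert → 0xDF1B0D7EE3FBF578; add 1 → 0xDF1B0D7EE3FBF579.
Split into bytes (most-significant first): DF 1B 0D 7E E3 FB F5 79.
In little-endian order the low byte comes first in memory.
So at ascending addresses the bytes are 79 F5 FB E3 7E 0D 1B DF.

79 F5 FB E3 7E 0D 1B DF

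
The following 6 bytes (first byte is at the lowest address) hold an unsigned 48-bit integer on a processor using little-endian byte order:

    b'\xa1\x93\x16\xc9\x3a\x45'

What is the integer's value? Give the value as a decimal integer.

76118784119713

Little-endian: lowest address holds the least-significant byte.
Reassemble most-significant byte first: 45 3A C9 16 93 A1 → 0x453AC91693A1.
0x453AC91693A1 = 76118784119713.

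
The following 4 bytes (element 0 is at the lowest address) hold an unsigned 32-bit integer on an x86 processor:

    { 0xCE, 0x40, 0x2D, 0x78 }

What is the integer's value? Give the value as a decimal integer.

2016231630

In little-endian order the low byte comes first in memory.
Reassemble most-significant byte first: 78 2D 40 CE → 0x782D40CE.
0x782D40CE = 2016231630.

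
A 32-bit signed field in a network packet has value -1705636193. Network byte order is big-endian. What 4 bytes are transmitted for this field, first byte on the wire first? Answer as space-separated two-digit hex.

9A 56 0E 9F

Two's complement of -1705636193 in 32 bits: 1705636193 = 0x65A9F161; invert → 0x9A560E9E; add 1 → 0x9A560E9F.
Split into bytes (most-significant first): 9A 56 0E 9F.
Big-endian: lowest address holds the most-significant byte.
So the memory order matches the most-significant-first order: 9A 56 0E 9F.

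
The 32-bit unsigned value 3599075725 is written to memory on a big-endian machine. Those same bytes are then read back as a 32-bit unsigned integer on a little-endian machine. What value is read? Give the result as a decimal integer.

3599075725 in 32-bit hexadecimal is 0xD685898D.
Stored big-endian, the bytes at ascending addresses are D6 85 89 8D.
Read back as little-endian, the first byte is least significant, giving 0x8D8985D6.
0x8D8985D6 = 2374600150.

2374600150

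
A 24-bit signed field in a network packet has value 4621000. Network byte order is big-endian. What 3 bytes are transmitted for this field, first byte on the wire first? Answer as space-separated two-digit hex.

4621000 in hexadecimal, padded to 24 bits, is 0x4682C8.
Split into bytes (most-significant first): 46 82 C8.
In big-endian order the high byte comes first in memory.
So the memory order matches the most-significant-first order: 46 82 C8.

46 82 C8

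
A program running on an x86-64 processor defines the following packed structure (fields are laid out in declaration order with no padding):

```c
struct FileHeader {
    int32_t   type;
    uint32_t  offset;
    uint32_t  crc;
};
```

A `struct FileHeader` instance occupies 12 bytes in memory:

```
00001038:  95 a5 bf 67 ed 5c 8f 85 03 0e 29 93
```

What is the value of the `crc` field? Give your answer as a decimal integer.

`crc` follows `type` (4 B), `offset` (4 B), so it starts at offset 4 + 4 = 8 and occupies 4 bytes.
Bytes at offsets 8..11: 03 0E 29 93.
In little-endian order the low byte comes first in memory.
Reassemble most-significant byte first: 93 29 0E 03 → 0x93290E03.
0x93290E03 = 2468941315.

2468941315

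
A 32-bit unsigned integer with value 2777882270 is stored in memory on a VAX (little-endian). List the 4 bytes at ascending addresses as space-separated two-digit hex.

9E 1E 93 A5

2777882270 in hexadecimal, padded to 32 bits, is 0xA5931E9E.
Split into bytes (most-significant first): A5 93 1E 9E.
In little-endian order the low byte comes first in memory.
So at ascending addresses the bytes are 9E 1E 93 A5.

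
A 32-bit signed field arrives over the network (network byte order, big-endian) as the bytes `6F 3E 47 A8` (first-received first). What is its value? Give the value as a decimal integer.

Big-endian: lowest address holds the most-significant byte.
The bytes are already most-significant first: 0x6F3E47A8.
0x6F3E47A8 = 1866352552.

1866352552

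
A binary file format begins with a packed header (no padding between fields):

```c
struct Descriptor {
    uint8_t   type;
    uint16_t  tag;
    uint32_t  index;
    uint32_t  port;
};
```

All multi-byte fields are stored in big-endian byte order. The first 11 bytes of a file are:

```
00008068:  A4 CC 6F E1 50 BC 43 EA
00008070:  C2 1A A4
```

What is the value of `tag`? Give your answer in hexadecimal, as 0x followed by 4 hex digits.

`tag` follows `type` (1 byte), so it starts at byte offset 1 and occupies 2 bytes.
Bytes at offsets 1..2: CC 6F.
Big-endian: lowest address holds the most-significant byte.
The bytes are already most-significant first: 0xCC6F.

0xCC6F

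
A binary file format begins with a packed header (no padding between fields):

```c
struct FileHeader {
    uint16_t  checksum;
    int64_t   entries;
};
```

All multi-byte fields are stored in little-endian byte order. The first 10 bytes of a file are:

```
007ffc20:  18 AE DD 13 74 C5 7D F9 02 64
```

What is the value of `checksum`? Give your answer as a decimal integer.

44568

`checksum` is the first field, at byte offset 0, occupying 2 bytes.
Bytes at offsets 0..1: 18 AE.
Little-endian stores the least-significant byte at the lowest address.
Reassemble most-significant byte first: AE 18 → 0xAE18.
0xAE18 = 44568.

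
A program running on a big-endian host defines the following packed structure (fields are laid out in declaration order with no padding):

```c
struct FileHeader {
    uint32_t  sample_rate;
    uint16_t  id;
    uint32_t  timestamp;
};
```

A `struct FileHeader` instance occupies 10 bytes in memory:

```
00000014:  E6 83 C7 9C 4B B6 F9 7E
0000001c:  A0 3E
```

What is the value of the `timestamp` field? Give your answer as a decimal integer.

4185825342

`timestamp` follows `sample_rate` (4 B), `id` (2 B), so it starts at offset 4 + 2 = 6 and occupies 4 bytes.
Bytes at offsets 6..9: F9 7E A0 3E.
Big-endian stores the most-significant byte at the lowest address.
The bytes are already most-significant first: 0xF97EA03E.
0xF97EA03E = 4185825342.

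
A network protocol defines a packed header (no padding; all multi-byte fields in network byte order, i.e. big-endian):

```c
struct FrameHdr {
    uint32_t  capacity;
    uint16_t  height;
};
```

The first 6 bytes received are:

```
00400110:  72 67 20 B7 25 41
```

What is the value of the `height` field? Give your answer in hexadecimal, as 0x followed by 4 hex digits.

`height` follows `capacity` (4 bytes), so it starts at byte offset 4 and occupies 2 bytes.
Bytes at offsets 4..5: 25 41.
In big-endian order the high byte comes first in memory.
The bytes are already most-significant first: 0x2541.

0x2541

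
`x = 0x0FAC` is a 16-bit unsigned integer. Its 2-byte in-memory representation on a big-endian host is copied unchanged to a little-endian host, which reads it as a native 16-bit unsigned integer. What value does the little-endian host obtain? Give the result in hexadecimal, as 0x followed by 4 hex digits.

0xAC0F

Stored big-endian, the bytes at ascending addresses are 0F AC.
Read back as little-endian, the first byte is least significant, giving 0xAC0F.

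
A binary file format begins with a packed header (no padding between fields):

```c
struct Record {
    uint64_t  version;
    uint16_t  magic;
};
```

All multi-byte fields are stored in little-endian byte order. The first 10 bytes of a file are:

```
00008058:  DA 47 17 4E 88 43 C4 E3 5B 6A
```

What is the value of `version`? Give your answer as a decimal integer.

16412317194749691866

`version` is the first field, at byte offset 0, occupying 8 bytes.
Bytes at offsets 0..7: DA 47 17 4E 88 43 C4 E3.
Little-endian: lowest address holds the least-significant byte.
Reassemble most-significant byte first: E3 C4 43 88 4E 17 47 DA → 0xE3C443884E1747DA.
0xE3C443884E1747DA = 16412317194749691866.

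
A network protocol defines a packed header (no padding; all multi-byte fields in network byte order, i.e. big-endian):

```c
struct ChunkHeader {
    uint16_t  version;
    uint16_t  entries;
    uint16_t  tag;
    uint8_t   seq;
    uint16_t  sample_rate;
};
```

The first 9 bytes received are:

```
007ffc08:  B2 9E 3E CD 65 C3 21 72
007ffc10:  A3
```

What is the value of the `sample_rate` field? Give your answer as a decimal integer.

29347

`sample_rate` follows `version` (2 B), `entries` (2 B), `tag` (2 B), `seq` (1 B), so it starts at offset 2 + 2 + 2 + 1 = 7 and occupies 2 bytes.
Bytes at offsets 7..8: 72 A3.
Big-endian: lowest address holds the most-significant byte.
The bytes are already most-significant first: 0x72A3.
0x72A3 = 29347.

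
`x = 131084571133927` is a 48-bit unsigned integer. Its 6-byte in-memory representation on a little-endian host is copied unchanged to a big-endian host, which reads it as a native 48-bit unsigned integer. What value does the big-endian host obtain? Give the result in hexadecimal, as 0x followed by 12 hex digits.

131084571133927 in 48-bit hexadecimal is 0x7738814C47E7.
Stored little-endian, the bytes at ascending addresses are E7 47 4C 81 38 77.
Read back as big-endian, the last byte is least significant, giving 0xE7474C813877.

0xE7474C813877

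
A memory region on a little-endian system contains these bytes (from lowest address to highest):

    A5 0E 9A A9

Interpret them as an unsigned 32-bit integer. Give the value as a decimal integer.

2845445797

Little-endian stores the least-significant byte at the lowest address.
Reassemble most-significant byte first: A9 9A 0E A5 → 0xA99A0EA5.
0xA99A0EA5 = 2845445797.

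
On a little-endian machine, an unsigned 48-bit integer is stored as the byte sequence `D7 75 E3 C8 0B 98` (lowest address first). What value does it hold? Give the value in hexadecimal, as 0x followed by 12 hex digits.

0x980BC8E375D7

Little-endian: lowest address holds the least-significant byte.
Reassemble most-significant byte first: 98 0B C8 E3 75 D7 → 0x980BC8E375D7.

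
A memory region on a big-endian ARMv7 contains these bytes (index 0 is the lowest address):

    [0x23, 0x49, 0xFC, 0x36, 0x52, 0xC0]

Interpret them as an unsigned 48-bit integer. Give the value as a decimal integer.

Big-endian stores the most-significant byte at the lowest address.
The bytes are already most-significant first: 0x2349FC3652C0.
0x2349FC3652C0 = 38800671003328.

38800671003328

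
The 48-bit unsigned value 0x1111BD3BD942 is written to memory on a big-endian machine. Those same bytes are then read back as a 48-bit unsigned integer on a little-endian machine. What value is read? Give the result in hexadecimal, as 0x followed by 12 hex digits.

0x42D93BBD1111

Stored big-endian, the bytes at ascending addresses are 11 11 BD 3B D9 42.
Read back as little-endian, the first byte is least significant, giving 0x42D93BBD1111.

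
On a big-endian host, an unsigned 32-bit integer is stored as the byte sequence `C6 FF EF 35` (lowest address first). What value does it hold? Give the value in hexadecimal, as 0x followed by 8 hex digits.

0xC6FFEF35

In big-endian order the high byte comes first in memory.
The bytes are already most-significant first: 0xC6FFEF35.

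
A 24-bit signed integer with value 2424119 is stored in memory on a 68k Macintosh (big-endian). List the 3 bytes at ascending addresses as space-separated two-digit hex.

24 FD 37

2424119 in hexadecimal, padded to 24 bits, is 0x24FD37.
Split into bytes (most-significant first): 24 FD 37.
Big-endian stores the most-significant byte at the lowest address.
So the memory order matches the most-significant-first order: 24 FD 37.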